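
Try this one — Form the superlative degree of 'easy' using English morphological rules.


Apply superlative formation (consonant + y: change y to i, add -est): 'easy' -> 'easiest'.

easiest


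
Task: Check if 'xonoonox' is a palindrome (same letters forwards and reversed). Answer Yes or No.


Forward: 'xonoonox'
Reversed: 'xonoonox'
They are identical.

Yes


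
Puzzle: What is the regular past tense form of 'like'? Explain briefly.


Apply rule: Add -d (word ends in -e). 'like' becomes 'liked'.

liked


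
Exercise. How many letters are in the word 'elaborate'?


Spell out 'elaborate' and number each letter: e(1), l(2), a(3), b(4), o(5), r(6), a(7), t(8), e(9). Total: 9 letters.

9


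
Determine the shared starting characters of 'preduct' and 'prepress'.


Compare from the start: 3 characters match: 'pre'. Mismatch at position 4: 'd' vs 'p'.

pre


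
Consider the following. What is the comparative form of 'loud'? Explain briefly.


Apply comparative formation (add -er): 'loud' -> 'louder'.

louder


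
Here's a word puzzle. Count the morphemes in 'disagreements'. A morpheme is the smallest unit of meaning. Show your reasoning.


Decomposition: dis- (prefix) + agree (root) + -ment (suffix) + -s (plural) = 4 morpheme(s)

4 morphemes


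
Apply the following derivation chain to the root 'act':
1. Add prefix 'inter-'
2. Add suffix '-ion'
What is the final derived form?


Step 1: Add prefix 'inter-' to 'act' = 'interact'
Step 2: Add suffix '-ion' to 'interact' = 'interaction'

interaction


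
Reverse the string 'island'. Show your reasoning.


Reverse 'island' character by character: 'dnalsi'.

dnalsi


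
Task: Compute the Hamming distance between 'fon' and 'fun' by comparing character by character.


Alignment:
Position 1: 'f' vs 'f' = match
Position 2: 'o' vs 'u' = DIFFER
Position 3: 'n' vs 'n' = match
Total differences: 1

1


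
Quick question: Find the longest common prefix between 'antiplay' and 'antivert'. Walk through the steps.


Compare from the start: 4 characters match: 'anti'. Mismatch at position 5: 'p' vs 'v'.

anti


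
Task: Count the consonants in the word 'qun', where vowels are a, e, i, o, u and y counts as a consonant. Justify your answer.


Consonants in 'qun': q, n = 2 consonants.

2


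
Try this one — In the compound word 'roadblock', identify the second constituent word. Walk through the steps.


Split 'roadblock' into 'road' + 'block'. The second part is 'block'.

block


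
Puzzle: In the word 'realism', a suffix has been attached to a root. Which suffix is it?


The word 'realism' = 'real' (root) + '-ism' (suffix). The suffix is '-ism'.

ism


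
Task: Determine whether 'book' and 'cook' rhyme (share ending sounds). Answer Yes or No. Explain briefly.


Rime (stressed vowel + following sounds) of 'book': -ook = /ʊk/
Rime of 'cook': -ook = /ʊk/
/ʊk/ and /ʊk/ are the same ending sound, so the words rhyme.

Yes


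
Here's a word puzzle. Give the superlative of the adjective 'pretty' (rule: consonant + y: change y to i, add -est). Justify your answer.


Apply superlative formation (consonant + y: change y to i, add -est): 'pretty' -> 'prettiest'.

prettiest


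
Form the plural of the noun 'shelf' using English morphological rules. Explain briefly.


Apply rule: Change -f to -ves. 'shelf' becomes 'shelves'.

shelves


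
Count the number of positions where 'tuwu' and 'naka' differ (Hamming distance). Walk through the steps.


Alignment:
Position 1: 't' vs 'n' = DIFFER
Position 2: 'u' vs 'a' = DIFFER
Position 3: 'w' vs 'k' = DIFFER
Position 4: 'u' vs 'a' = DIFFER
Total differences: 4

4


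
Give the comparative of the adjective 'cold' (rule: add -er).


Apply comparative formation (add -er): 'cold' -> 'colder'.

colder


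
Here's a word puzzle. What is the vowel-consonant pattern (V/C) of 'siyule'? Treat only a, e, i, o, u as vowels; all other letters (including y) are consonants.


Letter mapping: s = C, i = V, y = C, u = V, l = C, e = V.

CVCVCV


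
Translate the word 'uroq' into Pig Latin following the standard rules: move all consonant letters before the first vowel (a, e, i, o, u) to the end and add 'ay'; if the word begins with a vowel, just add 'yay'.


'uroq' starts with a vowel, so add 'yay': 'uroqyay'.

uroqyay


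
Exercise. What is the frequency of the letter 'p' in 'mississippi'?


Letter 'p' in 'mississippi': found at position(s) 9, 10 = 2 occurrence(s).

2


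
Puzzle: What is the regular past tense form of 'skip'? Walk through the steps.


Apply rule: Double final consonant and add -ed. 'skip' becomes 'skipped'.

skipped


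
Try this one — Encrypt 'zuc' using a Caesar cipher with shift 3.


Shift each letter by 3: z -> c, u -> x, c -> f. Result: 'cxf'.

cxf


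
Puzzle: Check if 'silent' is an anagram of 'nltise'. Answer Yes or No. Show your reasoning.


Sorted letters of 'silent': 'eilnst'
Sorted letters of 'nltise': 'eilnst'
They match.

Yes


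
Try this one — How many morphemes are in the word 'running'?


Decomposition: run (root) + -ing (suffix) = 2 morpheme(s)

2 morphemes


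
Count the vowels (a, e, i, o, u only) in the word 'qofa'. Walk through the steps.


Vowels in 'qofa': o, a = 2 vowels.

2


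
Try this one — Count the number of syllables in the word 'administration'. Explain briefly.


Break 'administration' into syllables: ad-min-is-tra-tion -> ad | min | is | tra | tion = 5 syllables

5 syllables


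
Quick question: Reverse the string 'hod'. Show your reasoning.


Reverse 'hod' character by character: 'doh'.

doh


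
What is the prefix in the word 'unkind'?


The word 'unkind' = 'un' (prefix) + 'kind' (root). The prefix is 'un'.

un


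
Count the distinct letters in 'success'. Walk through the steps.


Unique letters in 'success': {c, e, s, u} = 4 distinct letters.

4


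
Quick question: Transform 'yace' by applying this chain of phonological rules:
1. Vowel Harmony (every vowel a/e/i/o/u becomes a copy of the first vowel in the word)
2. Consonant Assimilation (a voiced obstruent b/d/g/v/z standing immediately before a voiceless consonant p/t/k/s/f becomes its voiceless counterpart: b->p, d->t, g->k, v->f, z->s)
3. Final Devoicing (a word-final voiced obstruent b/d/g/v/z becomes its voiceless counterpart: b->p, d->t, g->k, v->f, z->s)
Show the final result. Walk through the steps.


Starting form: 'yace'
Rule 1: Vowel Harmony: all vowels become 'a' (matching first vowel). 'yace' -> 'yaca'
Rule 2: Consonant Assimilation: no voiced obstruent (b/d/g/v/z) stands immediately before a voiceless consonant (p/t/k/s/f). No change.
Rule 3: Final Devoicing: the word ends in the vowel 'a', not a consonant. No change.
Final form: 'yaca'

yaca


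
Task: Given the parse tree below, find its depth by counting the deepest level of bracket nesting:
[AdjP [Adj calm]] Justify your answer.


Count bracket nesting levels:
'[' at pos 0: depth = 1
'[' at pos 6: depth = 2
Maximum depth reached: 2

2


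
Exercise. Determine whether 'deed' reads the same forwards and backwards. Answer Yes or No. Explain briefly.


Forward: 'deed'
Reversed: 'deed'
They are identical.

Yes


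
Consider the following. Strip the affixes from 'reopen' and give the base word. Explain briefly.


Remove prefix 're' from 'reopen' to get root 'open'.

open


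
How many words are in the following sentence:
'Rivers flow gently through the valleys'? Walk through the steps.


Split into words: Rivers | flow | gently | through | the | valleys = 6 words.

6


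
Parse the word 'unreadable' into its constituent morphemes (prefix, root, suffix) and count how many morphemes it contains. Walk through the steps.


Step 1: Identify prefix: 'un' (meaning: not/reverse)
Step 2: Identify root: 'read'
Step 3: Identify suffix(es): 'able'
Decomposition: un- (prefix: not/reverse) + read (root) + -able (suffix: capable of)
Total morphemes: 3

3 morphemes (un- (prefix: not/reverse) + read (root) + -able (suffix: capable of))


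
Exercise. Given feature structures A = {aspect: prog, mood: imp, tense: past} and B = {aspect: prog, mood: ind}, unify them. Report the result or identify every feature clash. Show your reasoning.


Compare features:
aspect: A=prog vs B=prog -> unified: prog
mood: A=imp vs B=ind -> CLASH
tense: A=past vs B=_ -> unified: past
Clash detected on feature 'mood' (imp vs ind); unification fails.

CLASH on 'mood' (imp vs ind)


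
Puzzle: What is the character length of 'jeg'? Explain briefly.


Spell out 'jeg' and number each letter: j(1), e(2), g(3). Total: 3 letters.

3


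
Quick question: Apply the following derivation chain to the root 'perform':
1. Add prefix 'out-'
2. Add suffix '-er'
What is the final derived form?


Step 1: Add prefix 'out-' to 'perform' = 'outperform'
Step 2: Add suffix '-er' to 'outperform' = 'outperformer'

outperformer


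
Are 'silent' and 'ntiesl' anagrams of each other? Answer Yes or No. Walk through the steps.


Sorted letters of 'silent': 'eilnst'
Sorted letters of 'ntiesl': 'eilnst'
They match.

Yes


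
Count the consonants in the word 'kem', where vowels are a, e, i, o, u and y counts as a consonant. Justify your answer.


Consonants in 'kem': k, m = 2 consonants.

2


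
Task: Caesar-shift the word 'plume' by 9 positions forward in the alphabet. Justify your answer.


Shift each letter by 9: p -> y, l -> u, u -> d, m -> v, e -> n. Result: 'yudvn'.

yudvn


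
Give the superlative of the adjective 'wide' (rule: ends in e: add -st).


Apply superlative formation (ends in e: add -st): 'wide' -> 'widest'.

widest


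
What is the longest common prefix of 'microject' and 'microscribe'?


Compare from the start: 5 characters match: 'micro'. Mismatch at position 6: 'j' vs 's'.

micro


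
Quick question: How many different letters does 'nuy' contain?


Unique letters in 'nuy': {n, u, y} = 3 distinct letters.

3


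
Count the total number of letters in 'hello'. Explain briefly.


Spell out 'hello' and number each letter: h(1), e(2), l(3), l(4), o(5). Total: 5 letters.

5


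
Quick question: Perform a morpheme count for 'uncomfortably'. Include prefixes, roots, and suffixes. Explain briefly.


Decomposition: un- (prefix) + comfort (root) + -able (suffix) + -ly (suffix) = 4 morpheme(s)

4 morphemes


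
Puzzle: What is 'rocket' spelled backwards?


Reverse 'rocket' character by character: 'tekcor'.

tekcor


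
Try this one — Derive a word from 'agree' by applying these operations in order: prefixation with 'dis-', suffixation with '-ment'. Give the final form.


Step 1: Add prefix 'dis-' to 'agree' = 'disagree'
Step 2: Add suffix '-ment' to 'disagree' = 'disagreement'

disagreement


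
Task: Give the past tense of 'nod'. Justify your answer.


Apply rule: Double final consonant and add -ed. 'nod' becomes 'nodded'.

nodded


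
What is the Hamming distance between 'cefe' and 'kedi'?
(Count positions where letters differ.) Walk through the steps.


Alignment:
Position 1: 'c' vs 'k' = DIFFER
Position 2: 'e' vs 'e' = match
Position 3: 'f' vs 'd' = DIFFER
Position 4: 'e' vs 'i' = DIFFER
Total differences: 3

3


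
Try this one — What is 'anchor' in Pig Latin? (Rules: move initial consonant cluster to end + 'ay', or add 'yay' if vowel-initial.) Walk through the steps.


'anchor' starts with a vowel, so add 'yay': 'anchoryay'.

anchoryay


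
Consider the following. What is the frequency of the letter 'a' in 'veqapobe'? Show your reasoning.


Letter 'a' in 'veqapobe': found at position(s) 4 = 1 occurrence(s).

1


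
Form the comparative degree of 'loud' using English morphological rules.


Apply comparative formation (add -er): 'loud' -> 'louder'.

louder


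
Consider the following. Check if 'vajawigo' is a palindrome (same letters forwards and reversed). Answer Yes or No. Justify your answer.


Forward: 'vajawigo'
Reversed: 'ogiwajav'
They differ.

No


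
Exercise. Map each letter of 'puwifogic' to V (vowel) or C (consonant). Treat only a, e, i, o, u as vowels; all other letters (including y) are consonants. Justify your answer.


Letter mapping: p = C, u = V, w = C, i = V, f = C, o = V, g = C, i = V, c = C.

CVCVCVCVC


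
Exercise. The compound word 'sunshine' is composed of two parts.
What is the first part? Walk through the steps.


Split 'sunshine' into 'sun' + 'shine'. The first part is 'sun'.

sun


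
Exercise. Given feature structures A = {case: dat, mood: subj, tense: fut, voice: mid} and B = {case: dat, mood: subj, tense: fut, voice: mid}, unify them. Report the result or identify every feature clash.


Compare features:
case: A=dat vs B=dat -> unified: dat
mood: A=subj vs B=subj -> unified: subj
tense: A=fut vs B=fut -> unified: fut
voice: A=mid vs B=mid -> unified: mid
No clashes found.

Unified: {case: dat, mood: subj, tense: fut, voice: mid}


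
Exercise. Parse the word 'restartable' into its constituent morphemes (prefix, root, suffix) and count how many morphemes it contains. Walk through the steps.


Step 1: Identify prefix: 're' (meaning: again)
Step 2: Identify root: 'start'
Step 3: Identify suffix(es): 'able'
Decomposition: re- (prefix: again) + start (root) + -able (suffix: capable of)
Total morphemes: 3

3 morphemes (re- (prefix: again) + start (root) + -able (suffix: capable of))


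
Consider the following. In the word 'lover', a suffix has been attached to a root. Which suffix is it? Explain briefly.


The word 'lover' = 'love' (root) + '-er' (suffix). The suffix is '-er'.

er


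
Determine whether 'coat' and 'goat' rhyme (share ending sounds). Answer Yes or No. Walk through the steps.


Rime (stressed vowel + following sounds) of 'coat': -oat = /oʊt/
Rime of 'goat': -oat = /oʊt/
/oʊt/ and /oʊt/ are the same ending sound, so the words rhyme.

Yes


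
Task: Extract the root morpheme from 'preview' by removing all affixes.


Remove prefix 'pre' from 'preview' to get root 'view'.

view


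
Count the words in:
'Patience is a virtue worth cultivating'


Split into words: Patience | is | a | virtue | worth | cultivating = 6 words.

6


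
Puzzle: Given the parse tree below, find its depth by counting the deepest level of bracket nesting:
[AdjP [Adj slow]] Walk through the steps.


Count bracket nesting levels:
'[' at pos 0: depth = 1
'[' at pos 6: depth = 2
Maximum depth reached: 2

2


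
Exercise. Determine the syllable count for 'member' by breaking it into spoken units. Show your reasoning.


Break 'member' into syllables: mem-ber -> mem | ber = 2 syllables

2 syllables


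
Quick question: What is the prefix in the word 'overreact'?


The word 'overreact' = 'over' (prefix) + 'react' (root). The prefix is 'over'.

over


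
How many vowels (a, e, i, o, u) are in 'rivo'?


Vowels in 'rivo': i, o = 2 vowels.

2


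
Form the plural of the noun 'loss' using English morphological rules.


Apply rule: Add -es (sibilant/fricative ending). 'loss' becomes 'losses'.

losses


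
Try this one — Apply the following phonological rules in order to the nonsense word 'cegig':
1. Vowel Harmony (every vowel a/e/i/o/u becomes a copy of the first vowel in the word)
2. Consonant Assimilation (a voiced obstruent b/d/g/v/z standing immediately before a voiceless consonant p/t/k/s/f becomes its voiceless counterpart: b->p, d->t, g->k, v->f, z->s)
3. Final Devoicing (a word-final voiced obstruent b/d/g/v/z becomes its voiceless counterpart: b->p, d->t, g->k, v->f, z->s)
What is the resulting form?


Starting form: 'cegig'
Rule 1: Vowel Harmony: all vowels become 'e' (matching first vowel). 'cegig' -> 'cegeg'
Rule 2: Consonant Assimilation: no voiced obstruent (b/d/g/v/z) stands immediately before a voiceless consonant (p/t/k/s/f). No change.
Rule 3: Final Devoicing: word-final voiced obstruent 'g' becomes voiceless 'k'. 'cegeg' -> 'cegek'
Final form: 'cegek'

cegek


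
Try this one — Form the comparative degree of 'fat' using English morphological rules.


Apply comparative formation (double final consonant, add -er): 'fat' -> 'fatter'.

fatter


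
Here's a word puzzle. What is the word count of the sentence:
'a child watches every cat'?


Split into words: a | child | watches | every | cat = 5 words.

5


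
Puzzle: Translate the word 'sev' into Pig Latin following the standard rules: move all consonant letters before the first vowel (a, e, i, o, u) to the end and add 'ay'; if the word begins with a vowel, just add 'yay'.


'sev': move consonant cluster 's' to end and add 'ay': 'evsay'.

evsay


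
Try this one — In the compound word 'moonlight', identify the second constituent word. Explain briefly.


Split 'moonlight' into 'moon' + 'light'. The second part is 'light'.

light


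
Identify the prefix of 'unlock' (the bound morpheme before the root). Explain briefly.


The word 'unlock' = 'un' (prefix) + 'lock' (root). The prefix is 'un'.

un


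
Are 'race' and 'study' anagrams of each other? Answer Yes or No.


Sorted letters of 'race': 'acer'
Sorted letters of 'study': 'dstuy'
They do not match.

No


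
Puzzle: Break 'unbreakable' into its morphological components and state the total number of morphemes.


Step 1: Identify prefix: 'un' (meaning: not/reverse)
Step 2: Identify root: 'break'
Step 3: Identify suffix(es): 'able'
Decomposition: un- (prefix: not/reverse) + break (root) + -able (suffix: capable of)
Total morphemes: 3

3 morphemes (un- (prefix: not/reverse) + break (root) + -able (suffix: capable of))


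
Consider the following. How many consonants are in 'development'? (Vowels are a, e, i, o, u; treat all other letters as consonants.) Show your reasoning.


Consonants in 'development': d, v, l, p, m, n, t = 7 consonants.

7


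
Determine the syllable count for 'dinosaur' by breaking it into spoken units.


Break 'dinosaur' into syllables: di-no-saur -> di | no | saur = 3 syllables

3 syllables


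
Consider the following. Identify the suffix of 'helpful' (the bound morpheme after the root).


The word 'helpful' = 'help' (root) + '-ful' (suffix). The suffix is '-ful'.

ful


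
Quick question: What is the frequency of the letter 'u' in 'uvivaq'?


Letter 'u' in 'uvivaq': found at position(s) 1 = 1 occurrence(s).

1


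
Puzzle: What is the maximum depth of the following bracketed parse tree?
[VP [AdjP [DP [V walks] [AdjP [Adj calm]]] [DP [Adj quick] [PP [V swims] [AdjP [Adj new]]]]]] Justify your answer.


Count bracket nesting levels:
'[' at pos 0: depth = 1
'[' at pos 4: depth = 2
'[' at pos 10: depth = 3
'[' at pos 14: depth = 4
'[' at pos 24: depth = 4
'[' at pos 30: depth = 5
'[' at pos 43: depth = 3
'[' at pos 47: depth = 4
'[' at pos 59: depth = 4
'[' at pos 63: depth = 5
'[' at pos 73: depth = 5
'[' at pos 79: depth = 6
Maximum depth reached: 6

6


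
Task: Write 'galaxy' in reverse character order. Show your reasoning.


Reverse 'galaxy' character by character: 'yxalag'.

yxalag


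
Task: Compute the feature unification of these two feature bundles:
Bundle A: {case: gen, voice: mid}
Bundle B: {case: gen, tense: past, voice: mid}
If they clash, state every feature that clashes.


Compare features:
case: A=gen vs B=gen -> unified: gen
tense: A=_ vs B=past -> unified: past
voice: A=mid vs B=mid -> unified: mid
No clashes found.

Unified: {case: gen, tense: past, voice: mid}


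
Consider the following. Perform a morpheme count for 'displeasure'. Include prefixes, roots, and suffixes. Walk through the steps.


Decomposition: dis- (prefix) + please (root) + -ure (suffix) = 3 morpheme(s)

3 morphemes


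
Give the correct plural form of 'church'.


Apply rule: Add -es (sibilant/fricative ending). 'church' becomes 'churches'.

churches


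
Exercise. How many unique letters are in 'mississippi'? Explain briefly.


Unique letters in 'mississippi': {i, m, p, s} = 4 distinct letters.

4


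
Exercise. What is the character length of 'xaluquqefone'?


Spell out 'xaluquqefone' and number each letter: x(1), a(2), l(3), u(4), q(5), u(6), q(7), e(8), f(9), o(10), n(11), e(12). Total: 12 letters.

12


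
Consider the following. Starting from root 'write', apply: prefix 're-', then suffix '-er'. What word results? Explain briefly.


Step 1: Add prefix 're-' to 'write' = 'rewrite'
Step 2: Add suffix '-er' to 'rewrite' = 'rewriter'

rewriter


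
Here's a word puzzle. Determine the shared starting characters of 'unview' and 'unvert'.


Compare from the start: 3 characters match: 'unv'. Mismatch at position 4: 'i' vs 'e'.

unv


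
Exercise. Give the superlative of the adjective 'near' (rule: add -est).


Apply superlative formation (add -est): 'near' -> 'nearest'.

nearest


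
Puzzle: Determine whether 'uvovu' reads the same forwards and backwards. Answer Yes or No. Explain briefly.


Forward: 'uvovu'
Reversed: 'uvovu'
They are identical.

Yes


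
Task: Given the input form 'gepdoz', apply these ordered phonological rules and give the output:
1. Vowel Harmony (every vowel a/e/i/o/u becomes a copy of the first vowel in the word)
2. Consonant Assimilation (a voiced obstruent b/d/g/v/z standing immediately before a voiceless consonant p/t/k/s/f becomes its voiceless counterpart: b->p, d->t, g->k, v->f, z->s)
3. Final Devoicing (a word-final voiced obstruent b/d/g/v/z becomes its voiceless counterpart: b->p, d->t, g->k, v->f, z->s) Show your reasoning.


Starting form: 'gepdoz'
Rule 1: Vowel Harmony: all vowels become 'e' (matching first vowel). 'gepdoz' -> 'gepdez'
Rule 2: Consonant Assimilation: no voiced obstruent (b/d/g/v/z) stands immediately before a voiceless consonant (p/t/k/s/f). No change.
Rule 3: Final Devoicing: word-final voiced obstruent 'z' becomes voiceless 's'. 'gepdez' -> 'gepdes'
Final form: 'gepdes'

gepdes


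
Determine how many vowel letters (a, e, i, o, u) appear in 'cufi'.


Vowels in 'cufi': u, i = 2 vowels.

2


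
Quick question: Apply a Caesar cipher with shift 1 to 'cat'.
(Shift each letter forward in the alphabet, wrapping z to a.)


Shift each letter by 1: c -> d, a -> b, t -> u. Result: 'dbu'.

dbu


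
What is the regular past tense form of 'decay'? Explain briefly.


Apply rule: Add -ed. 'decay' becomes 'decayed'.

decayed


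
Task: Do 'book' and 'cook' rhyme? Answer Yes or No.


Rime (stressed vowel + following sounds) of 'book': -ook = /ʊk/
Rime of 'cook': -ook = /ʊk/
/ʊk/ and /ʊk/ are the same ending sound, so the words rhyme.

Yes


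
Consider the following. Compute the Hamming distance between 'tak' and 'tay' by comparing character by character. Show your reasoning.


Alignment:
Position 1: 't' vs 't' = match
Position 2: 'a' vs 'a' = match
Position 3: 'k' vs 'y' = DIFFER
Total differences: 1

1


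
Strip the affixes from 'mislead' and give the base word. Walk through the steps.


Remove prefix 'mis' from 'mislead' to get root 'lead'.

lead


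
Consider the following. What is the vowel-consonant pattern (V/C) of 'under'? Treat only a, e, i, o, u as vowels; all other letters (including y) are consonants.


Letter mapping: u = V, n = C, d = C, e = V, r = C.

VCCVC


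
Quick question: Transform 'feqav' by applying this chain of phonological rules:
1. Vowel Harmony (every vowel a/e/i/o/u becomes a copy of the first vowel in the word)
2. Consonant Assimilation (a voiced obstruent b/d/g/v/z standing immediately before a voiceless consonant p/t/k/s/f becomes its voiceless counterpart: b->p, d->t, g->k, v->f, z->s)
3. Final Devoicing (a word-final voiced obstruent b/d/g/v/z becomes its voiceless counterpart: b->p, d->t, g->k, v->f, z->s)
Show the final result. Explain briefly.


Starting form: 'feqav'
Rule 1: Vowel Harmony: all vowels become 'e' (matching first vowel). 'feqav' -> 'feqev'
Rule 2: Consonant Assimilation: no voiced obstruent (b/d/g/v/z) stands immediately before a voiceless consonant (p/t/k/s/f). No change.
Rule 3: Final Devoicing: word-final voiced obstruent 'v' becomes voiceless 'f'. 'feqev' -> 'feqef'
Final form: 'feqef'

feqef


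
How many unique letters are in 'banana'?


Unique letters in 'banana': {a, b, n} = 3 distinct letters.

3


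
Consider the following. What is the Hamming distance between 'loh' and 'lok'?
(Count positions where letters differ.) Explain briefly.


Alignment:
Position 1: 'l' vs 'l' = match
Position 2: 'o' vs 'o' = match
Position 3: 'h' vs 'k' = DIFFER
Total differences: 1

1


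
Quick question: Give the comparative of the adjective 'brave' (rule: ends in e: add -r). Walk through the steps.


Apply comparative formation (ends in e: add -r): 'brave' -> 'braver'.

braver


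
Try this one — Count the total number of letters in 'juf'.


Spell out 'juf' and number each letter: j(1), u(2), f(3). Total: 3 letters.

3


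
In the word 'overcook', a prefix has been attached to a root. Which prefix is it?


The word 'overcook' = 'over' (prefix) + 'cook' (root). The prefix is 'over'.

over


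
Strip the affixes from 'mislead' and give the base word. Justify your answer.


Remove prefix 'mis' from 'mislead' to get root 'lead'.

lead


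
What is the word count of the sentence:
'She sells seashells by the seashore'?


Split into words: She | sells | seashells | by | the | seashore = 6 words.

6


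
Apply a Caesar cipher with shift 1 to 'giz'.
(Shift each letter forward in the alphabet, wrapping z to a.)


Shift each letter by 1: g -> h, i -> j, z -> a. Result: 'hja'.

hja


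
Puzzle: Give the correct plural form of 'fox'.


Apply rule: Add -es (sibilant/fricative ending). 'fox' becomes 'foxes'.

foxes


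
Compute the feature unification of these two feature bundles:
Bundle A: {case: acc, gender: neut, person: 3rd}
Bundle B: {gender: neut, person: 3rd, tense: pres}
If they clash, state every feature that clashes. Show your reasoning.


Compare features:
case: A=acc vs B=_ -> unified: acc
gender: A=neut vs B=neut -> unified: neut
person: A=3rd vs B=3rd -> unified: 3rd
tense: A=_ vs B=pres -> unified: pres
No clashes found.

Unified: {case: acc, gender: neut, person: 3rd, tense: pres}


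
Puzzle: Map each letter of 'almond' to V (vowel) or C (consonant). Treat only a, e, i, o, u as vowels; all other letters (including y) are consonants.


Letter mapping: a = V, l = C, m = C, o = V, n = C, d = C.

VCCVCC


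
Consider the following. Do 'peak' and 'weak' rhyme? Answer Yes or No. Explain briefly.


Rime (stressed vowel + following sounds) of 'peak': -eak = /iːk/
Rime of 'weak': -eak = /iːk/
/iːk/ and /iːk/ are the same ending sound, so the words rhyme.

Yes


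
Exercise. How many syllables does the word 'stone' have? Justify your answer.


Break 'stone' into syllables: stone -> stone = 1 syllable

1 syllable


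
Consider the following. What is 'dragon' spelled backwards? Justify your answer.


Reverse 'dragon' character by character: 'nogard'.

nogard


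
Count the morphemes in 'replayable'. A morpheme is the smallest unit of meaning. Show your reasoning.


Decomposition: re- (prefix) + play (root) + -able (suffix) = 3 morpheme(s)

3 morphemes


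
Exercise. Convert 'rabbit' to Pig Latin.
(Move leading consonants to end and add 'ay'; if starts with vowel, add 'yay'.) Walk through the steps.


'rabbit': move consonant cluster 'r' to end and add 'ay': 'abbitray'.

abbitray


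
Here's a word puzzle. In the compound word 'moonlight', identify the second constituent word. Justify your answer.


Split 'moonlight' into 'moon' + 'light'. The second part is 'light'.

light


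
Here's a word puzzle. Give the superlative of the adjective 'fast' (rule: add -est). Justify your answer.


Apply superlative formation (add -est): 'fast' -> 'fastest'.

fastest


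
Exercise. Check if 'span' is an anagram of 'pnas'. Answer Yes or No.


Sorted letters of 'span': 'anps'
Sorted letters of 'pnas': 'anps'
They match.

Yes


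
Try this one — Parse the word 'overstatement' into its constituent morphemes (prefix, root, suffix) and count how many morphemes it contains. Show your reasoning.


Step 1: Identify prefix: 'over' (meaning: excessively)
Step 2: Identify root: 'state'
Step 3: Identify suffix(es): 'ment'
Decomposition: over- (prefix: excessively) + state (root) + -ment (suffix: action/result)
Total morphemes: 3

3 morphemes (over- (prefix: excessively) + state (root) + -ment (suffix: action/result))


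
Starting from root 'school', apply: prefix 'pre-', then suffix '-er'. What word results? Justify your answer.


Step 1: Add prefix 'pre-' to 'school' = 'preschool'
Step 2: Add suffix '-er' to 'preschool' = 'preschooler'

preschooler


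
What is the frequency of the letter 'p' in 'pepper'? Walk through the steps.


Letter 'p' in 'pepper': found at position(s) 1, 3, 4 = 3 occurrence(s).

3


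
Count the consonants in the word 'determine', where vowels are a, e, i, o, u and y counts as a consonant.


Consonants in 'determine': d, t, r, m, n = 5 consonants.

5


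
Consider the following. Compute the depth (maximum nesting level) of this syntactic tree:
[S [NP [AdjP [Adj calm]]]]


Count bracket nesting levels:
'[' at pos 0: depth = 1
'[' at pos 3: depth = 2
'[' at pos 7: depth = 3
'[' at pos 13: depth = 4
Maximum depth reached: 4

4


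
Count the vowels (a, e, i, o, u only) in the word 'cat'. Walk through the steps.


Vowels in 'cat': a = 1 vowels.

1


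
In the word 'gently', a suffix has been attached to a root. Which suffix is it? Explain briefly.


The word 'gently' = 'gentle' (root) + '-ly' (suffix). The suffix is '-ly'.

ly


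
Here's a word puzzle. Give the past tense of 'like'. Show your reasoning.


Apply rule: Add -d (word ends in -e). 'like' becomes 'liked'.

liked


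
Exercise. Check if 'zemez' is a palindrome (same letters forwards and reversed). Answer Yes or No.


Forward: 'zemez'
Reversed: 'zemez'
They are identical.

Yes


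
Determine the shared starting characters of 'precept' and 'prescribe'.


Compare from the start: 3 characters match: 'pre'. Mismatch at position 4: 'c' vs 's'.

pre


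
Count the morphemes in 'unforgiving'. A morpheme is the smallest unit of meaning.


Decomposition: un- (prefix) + forgive (root) + -ing (suffix) = 3 morpheme(s)

3 morphemes


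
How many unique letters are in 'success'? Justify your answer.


Unique letters in 'success': {c, e, s, u} = 4 distinct letters.

4


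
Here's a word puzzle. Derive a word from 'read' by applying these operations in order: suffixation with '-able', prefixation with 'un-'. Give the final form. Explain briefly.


Step 1: Add suffix '-able' to 'read' = 'readable'
Step 2: Add prefix 'un-' to 'readable' = 'unreadable'

unreadable


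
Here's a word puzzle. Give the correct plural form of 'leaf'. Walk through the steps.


Apply rule: Change -f to -ves. 'leaf' becomes 'leaves'.

leaves


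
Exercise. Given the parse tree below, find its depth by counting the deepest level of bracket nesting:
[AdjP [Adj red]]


Count bracket nesting levels:
'[' at pos 0: depth = 1
'[' at pos 6: depth = 2
Maximum depth reached: 2

2


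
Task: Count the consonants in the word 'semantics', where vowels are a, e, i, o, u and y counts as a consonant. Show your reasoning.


Consonants in 'semantics': s, m, n, t, c, s = 6 consonants.

6


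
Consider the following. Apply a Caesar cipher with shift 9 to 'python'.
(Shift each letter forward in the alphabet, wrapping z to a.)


Shift each letter by 9: p -> y, y -> h, t -> c, h -> q, o -> x, n -> w. Result: 'yhcqxw'.

yhcqxw


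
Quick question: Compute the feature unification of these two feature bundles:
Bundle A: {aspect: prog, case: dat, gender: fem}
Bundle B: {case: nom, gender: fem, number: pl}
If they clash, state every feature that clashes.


Compare features:
aspect: A=prog vs B=_ -> unified: prog
case: A=dat vs B=nom -> CLASH
gender: A=fem vs B=fem -> unified: fem
number: A=_ vs B=pl -> unified: pl
Clash detected on feature 'case' (dat vs nom); unification fails.

CLASH on 'case' (dat vs nom)


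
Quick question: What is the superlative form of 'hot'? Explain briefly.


Apply superlative formation (double final consonant, add -est): 'hot' -> 'hottest'.

hottest


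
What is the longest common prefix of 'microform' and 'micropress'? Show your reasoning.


Compare from the start: 5 characters match: 'micro'. Mismatch at position 6: 'f' vs 'p'.

micro


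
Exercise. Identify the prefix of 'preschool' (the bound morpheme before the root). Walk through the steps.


The word 'preschool' = 'pre' (prefix) + 'school' (root). The prefix is 'pre'.

pre


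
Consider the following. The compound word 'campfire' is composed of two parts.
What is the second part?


Split 'campfire' into 'camp' + 'fire'. The second part is 'fire'.

fire


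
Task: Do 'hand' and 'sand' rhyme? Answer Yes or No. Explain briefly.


Rime (stressed vowel + following sounds) of 'hand': -and = /ænd/
Rime of 'sand': -and = /ænd/
/ænd/ and /ænd/ are the same ending sound, so the words rhyme.

Yes


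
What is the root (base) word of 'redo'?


Remove prefix 're' from 'redo' to get root 'do'.

do


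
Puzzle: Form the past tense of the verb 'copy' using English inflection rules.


Apply rule: Change -y to -ied. 'copy' becomes 'copied'.

copied


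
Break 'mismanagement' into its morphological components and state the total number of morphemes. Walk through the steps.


Step 1: Identify prefix: 'mis' (meaning: wrongly)
Step 2: Identify root: 'manage'
Step 3: Identify suffix(es): 'ment'
Decomposition: mis- (prefix: wrongly) + manage (root) + -ment (suffix: action/result)
Total morphemes: 3

3 morphemes (mis- (prefix: wrongly) + manage (root) + -ment (suffix: action/result))


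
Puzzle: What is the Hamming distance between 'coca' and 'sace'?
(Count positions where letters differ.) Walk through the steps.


Alignment:
Position 1: 'c' vs 's' = DIFFER
Position 2: 'o' vs 'a' = DIFFER
Position 3: 'c' vs 'c' = match
Position 4: 'a' vs 'e' = DIFFER
Total differences: 3

3


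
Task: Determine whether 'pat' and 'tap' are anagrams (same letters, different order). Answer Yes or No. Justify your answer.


Sorted letters of 'pat': 'apt'
Sorted letters of 'tap': 'apt'
They match.

Yes


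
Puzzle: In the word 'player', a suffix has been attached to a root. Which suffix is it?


The word 'player' = 'play' (root) + '-er' (suffix). The suffix is '-er'.

er


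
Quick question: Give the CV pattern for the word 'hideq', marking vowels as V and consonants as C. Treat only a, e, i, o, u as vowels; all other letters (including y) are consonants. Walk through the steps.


Letter mapping: h = C, i = V, d = C, e = V, q = C.

CVCVC


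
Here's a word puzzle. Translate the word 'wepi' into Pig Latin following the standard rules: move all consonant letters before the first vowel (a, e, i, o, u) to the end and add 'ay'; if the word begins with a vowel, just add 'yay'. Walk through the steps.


'wepi': move consonant cluster 'w' to end and add 'ay': 'epiway'.

epiway


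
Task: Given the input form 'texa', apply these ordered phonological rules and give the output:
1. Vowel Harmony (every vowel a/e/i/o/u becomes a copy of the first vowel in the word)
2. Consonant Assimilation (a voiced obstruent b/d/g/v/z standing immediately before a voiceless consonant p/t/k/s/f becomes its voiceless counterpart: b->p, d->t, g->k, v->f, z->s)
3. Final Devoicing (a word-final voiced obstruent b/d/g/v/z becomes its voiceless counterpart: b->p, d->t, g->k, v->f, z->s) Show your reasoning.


Starting form: 'texa'
Rule 1: Vowel Harmony: all vowels become 'e' (matching first vowel). 'texa' -> 'texe'
Rule 2: Consonant Assimilation: no voiced obstruent (b/d/g/v/z) stands immediately before a voiceless consonant (p/t/k/s/f). No change.
Rule 3: Final Devoicing: the word ends in the vowel 'e', not a consonant. No change.
Final form: 'texe'

texe


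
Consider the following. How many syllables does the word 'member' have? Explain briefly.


Break 'member' into syllables: mem-ber -> mem | ber = 2 syllables

2 syllables


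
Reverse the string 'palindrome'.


Reverse 'palindrome' character by character: 'emordnilap'.

emordnilap


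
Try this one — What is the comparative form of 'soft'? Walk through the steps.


Apply comparative formation (add -er): 'soft' -> 'softer'.

softer


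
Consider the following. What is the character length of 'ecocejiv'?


Spell out 'ecocejiv' and number each letter: e(1), c(2), o(3), c(4), e(5), j(6), i(7), v(8). Total: 8 letters.

8


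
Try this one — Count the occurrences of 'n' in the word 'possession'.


Letter 'n' in 'possession': found at position(s) 10 = 1 occurrence(s).

1


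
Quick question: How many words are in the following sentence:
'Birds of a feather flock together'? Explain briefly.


Split into words: Birds | of | a | feather | flock | together = 6 words.

6


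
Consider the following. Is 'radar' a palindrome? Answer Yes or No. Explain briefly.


Forward: 'radar'
Reversed: 'radar'
They are identical.

Yes


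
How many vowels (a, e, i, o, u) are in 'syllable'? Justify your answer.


Vowels in 'syllable': a, e = 2 vowels.

2


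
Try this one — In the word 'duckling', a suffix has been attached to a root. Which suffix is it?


The word 'duckling' = 'duck' (root) + '-ling' (suffix). The suffix is '-ling'.

ling


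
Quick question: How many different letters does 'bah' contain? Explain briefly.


Unique letters in 'bah': {a, b, h} = 3 distinct letters.

3


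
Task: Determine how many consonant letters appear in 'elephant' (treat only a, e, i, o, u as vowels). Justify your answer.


Consonants in 'elephant': l, p, h, n, t = 5 consonants.

5


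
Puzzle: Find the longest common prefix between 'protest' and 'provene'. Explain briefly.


Compare from the start: 3 characters match: 'pro'. Mismatch at position 4: 't' vs 'v'.

pro


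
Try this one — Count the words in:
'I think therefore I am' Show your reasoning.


Split into words: I | think | therefore | I | am = 5 words.

5


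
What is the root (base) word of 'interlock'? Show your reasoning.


Remove prefix 'inter' from 'interlock' to get root 'lock'.

lock


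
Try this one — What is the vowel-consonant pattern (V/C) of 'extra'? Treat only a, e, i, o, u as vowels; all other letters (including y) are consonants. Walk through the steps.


Letter mapping: e = V, x = C, t = C, r = C, a = V.

VCCCV


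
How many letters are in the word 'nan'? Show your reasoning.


Spell out 'nan' and number each letter: n(1), a(2), n(3). Total: 3 letters.

3


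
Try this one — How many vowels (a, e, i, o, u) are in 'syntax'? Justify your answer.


Vowels in 'syntax': a = 1 vowels.

1


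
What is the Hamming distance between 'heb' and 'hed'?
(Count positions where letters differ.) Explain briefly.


Alignment:
Position 1: 'h' vs 'h' = match
Position 2: 'e' vs 'e' = match
Position 3: 'b' vs 'd' = DIFFER
Total differences: 1

1


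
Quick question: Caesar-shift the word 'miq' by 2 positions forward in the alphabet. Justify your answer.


Shift each letter by 2: m -> o, i -> k, q -> s. Result: 'oks'.

oks


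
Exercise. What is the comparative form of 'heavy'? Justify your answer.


Apply comparative formation (consonant + y: change y to i, add -er): 'heavy' -> 'heavier'.

heavier


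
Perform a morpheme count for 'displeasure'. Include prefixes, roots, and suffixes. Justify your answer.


Decomposition: dis- (prefix) + please (root) + -ure (suffix) = 3 morpheme(s)

3 morphemes
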